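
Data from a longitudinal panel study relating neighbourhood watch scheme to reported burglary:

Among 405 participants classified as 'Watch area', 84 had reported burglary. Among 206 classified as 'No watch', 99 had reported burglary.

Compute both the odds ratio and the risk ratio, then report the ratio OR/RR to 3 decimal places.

From the description: a = 84, b = 321, c = 99, d = 107.
OR = (84·107)/(321·99) = 8988/31779 = 0.28283
Risk in exposed = 84/405 = 0.20741; risk in unexposed = 99/206 = 0.48058; RR = 0.43158
OR/RR = 0.28283 / 0.43158 = 0.65534
The outcome is not rare, so the OR lies further from 1 than the RR.

0.655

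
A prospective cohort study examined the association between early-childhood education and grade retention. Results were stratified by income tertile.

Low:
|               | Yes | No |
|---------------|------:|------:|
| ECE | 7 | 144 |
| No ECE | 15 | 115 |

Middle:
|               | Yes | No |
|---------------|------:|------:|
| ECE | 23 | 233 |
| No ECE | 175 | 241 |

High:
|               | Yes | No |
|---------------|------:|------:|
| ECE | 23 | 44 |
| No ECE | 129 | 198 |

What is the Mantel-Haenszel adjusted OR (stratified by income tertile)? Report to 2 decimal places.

OR_MH = Σ(aᵢdᵢ/nᵢ) / Σ(bᵢcᵢ/nᵢ), where nᵢ is the stratum total.
Stratum 1 (Low): n = 281; a·d/n = 7·115/281 = 2.8648; b·c/n = 144·15/281 = 7.6868
Stratum 2 (Middle): n = 672; a·d/n = 23·241/672 = 8.2485; b·c/n = 233·175/672 = 60.6771
Stratum 3 (High): n = 394; a·d/n = 23·198/394 = 11.5584; b·c/n = 44·129/394 = 14.4061
OR_MH = (2.8648 + 8.2485 + 11.5584) / (7.6868 + 60.6771 + 14.4061) = 22.6717 / 82.7700 = 0.27391

0.27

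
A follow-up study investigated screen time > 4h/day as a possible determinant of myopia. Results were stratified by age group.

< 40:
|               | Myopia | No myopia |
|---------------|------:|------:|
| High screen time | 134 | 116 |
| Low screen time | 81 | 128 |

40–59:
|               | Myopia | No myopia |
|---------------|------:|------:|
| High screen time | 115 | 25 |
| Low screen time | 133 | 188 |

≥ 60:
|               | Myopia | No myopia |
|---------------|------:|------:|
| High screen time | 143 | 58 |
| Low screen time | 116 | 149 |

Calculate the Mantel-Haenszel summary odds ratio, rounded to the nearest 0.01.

OR_MH = Σ(aᵢdᵢ/nᵢ) / Σ(bᵢcᵢ/nᵢ), where nᵢ is the stratum total.
Stratum 1 (< 40): n = 459; a·d/n = 134·128/459 = 37.3682; b·c/n = 116·81/459 = 20.4706
Stratum 2 (40–59): n = 461; a·d/n = 115·188/461 = 46.8980; b·c/n = 25·133/461 = 7.2126
Stratum 3 (≥ 60): n = 466; a·d/n = 143·149/466 = 45.7232; b·c/n = 58·116/466 = 14.4378
OR_MH = (37.3682 + 46.8980 + 45.7232) / (20.4706 + 7.2126 + 14.4378) = 129.9894 / 42.1209 = 3.08610

3.09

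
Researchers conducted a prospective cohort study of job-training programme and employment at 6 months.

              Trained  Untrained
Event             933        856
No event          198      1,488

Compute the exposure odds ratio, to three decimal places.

Reading the table with exposure as columns: a = 933 (Trained, case), b = 198 (Trained, non-case), c = 856 (Untrained, case), d = 1488.
OR = (a·d)/(b·c) = (933 × 1488) / (198 × 856) = 1388304 / 169488 = 8.19116
The odds of employment at 6 months are about 8.19 times as high in the trained group.

8.191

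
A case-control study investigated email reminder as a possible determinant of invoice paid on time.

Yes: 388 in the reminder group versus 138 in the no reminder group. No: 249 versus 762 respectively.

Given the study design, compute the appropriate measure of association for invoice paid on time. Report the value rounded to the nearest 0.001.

From the description: a = 388, b = 249, c = 138, d = 762.
This is a case-control study: participants were sampled on outcome status, so risks in the source population cannot be estimated directly — relative risk is not valid here. The odds ratio is the appropriate measure.
OR = (a·d)/(b·c) = (388 × 762) / (249 × 138) = 295656 / 34362 = 8.60416

8.604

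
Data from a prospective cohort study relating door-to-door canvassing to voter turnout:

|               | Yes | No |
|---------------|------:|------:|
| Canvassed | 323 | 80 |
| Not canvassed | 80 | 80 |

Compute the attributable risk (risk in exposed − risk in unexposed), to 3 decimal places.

0.301

Cells: a = 323, b = 80, c = 80, d = 80.
Risk in exposed = 323/403 = 0.801489; risk in unexposed = 80/160 = 0.500000.
Risk difference = 0.801489 − 0.500000 = 0.301489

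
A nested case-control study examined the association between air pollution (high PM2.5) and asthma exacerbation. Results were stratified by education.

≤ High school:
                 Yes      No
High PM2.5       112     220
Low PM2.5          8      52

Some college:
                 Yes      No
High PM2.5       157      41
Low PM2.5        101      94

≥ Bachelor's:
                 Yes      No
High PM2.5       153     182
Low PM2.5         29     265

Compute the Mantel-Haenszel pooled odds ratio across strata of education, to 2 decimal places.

OR_MH = Σ(aᵢdᵢ/nᵢ) / Σ(bᵢcᵢ/nᵢ), where nᵢ is the stratum total.
Stratum 1 (≤ High school): n = 392; a·d/n = 112·52/392 = 14.8571; b·c/n = 220·8/392 = 4.4898
Stratum 2 (Some college): n = 393; a·d/n = 157·94/393 = 37.5522; b·c/n = 41·101/393 = 10.5369
Stratum 3 (≥ Bachelor's): n = 629; a·d/n = 153·265/629 = 64.4595; b·c/n = 182·29/629 = 8.3911
OR_MH = (14.8571 + 37.5522 + 64.4595) / (4.4898 + 10.5369 + 8.3911) = 116.8688 / 23.4178 = 4.99060

4.99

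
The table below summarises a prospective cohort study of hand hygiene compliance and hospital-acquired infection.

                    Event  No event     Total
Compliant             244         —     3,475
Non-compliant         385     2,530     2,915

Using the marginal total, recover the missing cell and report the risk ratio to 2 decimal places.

The missing cell is in the exposed row: 3475 − 244 = 3231.
So a = 244, b = 3231, c = 385, d = 2530.
RR = [a/(a+b)] / [c/(c+d)] = (244/3475) / (385/2915) = 0.07022/0.13208 = 0.53163

0.53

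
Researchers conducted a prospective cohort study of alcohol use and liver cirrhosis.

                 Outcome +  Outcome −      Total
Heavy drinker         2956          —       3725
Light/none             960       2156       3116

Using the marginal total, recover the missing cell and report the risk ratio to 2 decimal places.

The missing cell is in the exposed row: 3725 − 2956 = 769.
So a = 2956, b = 769, c = 960, d = 2156.
RR = [a/(a+b)] / [c/(c+d)] = (2956/3725) / (960/3116) = 0.79356/0.30809 = 2.57575

2.58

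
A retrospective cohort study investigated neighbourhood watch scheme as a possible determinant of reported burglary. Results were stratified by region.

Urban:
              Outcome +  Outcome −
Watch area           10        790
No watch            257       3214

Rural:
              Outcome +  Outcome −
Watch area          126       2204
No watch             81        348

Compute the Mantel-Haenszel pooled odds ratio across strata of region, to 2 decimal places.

0.21

OR_MH = Σ(aᵢdᵢ/nᵢ) / Σ(bᵢcᵢ/nᵢ), where nᵢ is the stratum total.
Stratum 1 (Urban): n = 4271; a·d/n = 10·3214/4271 = 7.5252; b·c/n = 790·257/4271 = 47.5369
Stratum 2 (Rural): n = 2759; a·d/n = 126·348/2759 = 15.8927; b·c/n = 2204·81/2759 = 64.7061
OR_MH = (7.5252 + 15.8927) / (47.5369 + 64.7061) = 23.4179 / 112.2429 = 0.20864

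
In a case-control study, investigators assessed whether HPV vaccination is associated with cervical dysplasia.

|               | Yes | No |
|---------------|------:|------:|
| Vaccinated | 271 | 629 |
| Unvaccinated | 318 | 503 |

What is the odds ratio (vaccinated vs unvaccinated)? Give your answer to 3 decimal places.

Cells: a = 271, b = 629, c = 318, d = 503.
OR = (a·d)/(b·c) = (271 × 503) / (629 × 318) = 136313 / 200022 = 0.68149
Exposure is associated with lower odds of cervical dysplasia (OR = 0.68 < 1).

0.681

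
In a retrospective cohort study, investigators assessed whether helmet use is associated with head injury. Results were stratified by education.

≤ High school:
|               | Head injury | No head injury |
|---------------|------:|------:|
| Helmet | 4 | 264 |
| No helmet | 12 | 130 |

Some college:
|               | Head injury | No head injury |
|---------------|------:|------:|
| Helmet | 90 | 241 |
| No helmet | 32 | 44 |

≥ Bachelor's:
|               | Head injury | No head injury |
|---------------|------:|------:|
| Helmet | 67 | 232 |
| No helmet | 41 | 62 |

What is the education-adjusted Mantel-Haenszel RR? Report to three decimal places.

RR_MH = Σ(aᵢ·n₀ᵢ/nᵢ) / Σ(cᵢ·n₁ᵢ/nᵢ), with n₁ᵢ = aᵢ+bᵢ (exposed), n₀ᵢ = cᵢ+dᵢ (unexposed), nᵢ = n₁ᵢ+n₀ᵢ.
Stratum 1 (≤ High school): n₁ = 268, n₀ = 142, n = 410; a·n₀/n = 4·142/410 = 1.3854; c·n₁/n = 12·268/410 = 7.8439
Stratum 2 (Some college): n₁ = 331, n₀ = 76, n = 407; a·n₀/n = 90·76/407 = 16.8059; c·n₁/n = 32·331/407 = 26.0246
Stratum 3 (≥ Bachelor's): n₁ = 299, n₀ = 103, n = 402; a·n₀/n = 67·103/402 = 17.1667; c·n₁/n = 41·299/402 = 30.4950
RR_MH = (1.3854 + 16.8059 + 17.1667) / (7.8439 + 26.0246 + 30.4950) = 35.3579 / 64.3635 = 0.54935

0.549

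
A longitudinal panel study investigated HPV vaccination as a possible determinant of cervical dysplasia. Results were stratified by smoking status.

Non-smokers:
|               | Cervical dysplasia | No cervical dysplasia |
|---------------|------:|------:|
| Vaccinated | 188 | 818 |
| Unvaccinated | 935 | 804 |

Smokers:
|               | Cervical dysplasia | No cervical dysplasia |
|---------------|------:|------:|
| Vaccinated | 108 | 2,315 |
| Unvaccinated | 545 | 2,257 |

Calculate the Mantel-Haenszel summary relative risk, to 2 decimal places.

RR_MH = Σ(aᵢ·n₀ᵢ/nᵢ) / Σ(cᵢ·n₁ᵢ/nᵢ), with n₁ᵢ = aᵢ+bᵢ (exposed), n₀ᵢ = cᵢ+dᵢ (unexposed), nᵢ = n₁ᵢ+n₀ᵢ.
Stratum 1 (Non-smokers): n₁ = 1006, n₀ = 1739, n = 2745; a·n₀/n = 188·1739/2745 = 119.1009; c·n₁/n = 935·1006/2745 = 342.6630
Stratum 2 (Smokers): n₁ = 2423, n₀ = 2802, n = 5225; a·n₀/n = 108·2802/5225 = 57.9169; c·n₁/n = 545·2423/5225 = 252.7340
RR_MH = (119.1009 + 57.9169) / (342.6630 + 252.7340) = 177.0178 / 595.3970 = 0.29731

0.30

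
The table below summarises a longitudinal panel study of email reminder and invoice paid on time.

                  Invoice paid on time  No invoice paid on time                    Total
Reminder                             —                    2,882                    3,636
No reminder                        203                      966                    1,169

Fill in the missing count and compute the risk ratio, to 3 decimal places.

The missing cell is in the exposed row: 3636 − 2882 = 754.
So a = 754, b = 2882, c = 203, d = 966.
RR = [a/(a+b)] / [c/(c+d)] = (754/3636) / (203/1169) = 0.20737/0.17365 = 1.19417

1.194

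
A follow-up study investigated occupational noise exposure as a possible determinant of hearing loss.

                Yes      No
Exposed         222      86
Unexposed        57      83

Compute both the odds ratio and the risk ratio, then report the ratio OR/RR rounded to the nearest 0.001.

Cells: a = 222, b = 86, c = 57, d = 83.
OR = (222·83)/(86·57) = 18426/4902 = 3.75887
Risk in exposed = 222/308 = 0.72078; risk in unexposed = 57/140 = 0.40714; RR = 1.77033
OR/RR = 3.75887 / 1.77033 = 2.12326
The outcome is not rare, so the OR lies further from 1 than the RR.

2.123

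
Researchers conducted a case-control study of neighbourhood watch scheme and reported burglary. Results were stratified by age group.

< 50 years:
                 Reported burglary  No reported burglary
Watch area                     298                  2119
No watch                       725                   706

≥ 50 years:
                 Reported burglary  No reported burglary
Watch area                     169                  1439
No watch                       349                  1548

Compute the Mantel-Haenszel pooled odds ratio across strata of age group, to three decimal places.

OR_MH = Σ(aᵢdᵢ/nᵢ) / Σ(bᵢcᵢ/nᵢ), where nᵢ is the stratum total.
Stratum 1 (< 50 years): n = 3848; a·d/n = 298·706/3848 = 54.6746; b·c/n = 2119·725/3848 = 399.2399
Stratum 2 (≥ 50 years): n = 3505; a·d/n = 169·1548/3505 = 74.6397; b·c/n = 1439·349/3505 = 143.2842
OR_MH = (54.6746 + 74.6397) / (399.2399 + 143.2842) = 129.3143 / 542.5240 = 0.23836

0.238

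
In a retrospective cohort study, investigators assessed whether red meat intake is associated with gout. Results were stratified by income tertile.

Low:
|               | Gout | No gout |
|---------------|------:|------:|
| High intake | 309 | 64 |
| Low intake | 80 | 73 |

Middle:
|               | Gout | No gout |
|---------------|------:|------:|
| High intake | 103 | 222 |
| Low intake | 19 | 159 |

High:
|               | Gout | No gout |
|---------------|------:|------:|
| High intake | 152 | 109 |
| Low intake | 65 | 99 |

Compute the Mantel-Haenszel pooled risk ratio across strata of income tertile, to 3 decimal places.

RR_MH = Σ(aᵢ·n₀ᵢ/nᵢ) / Σ(cᵢ·n₁ᵢ/nᵢ), with n₁ᵢ = aᵢ+bᵢ (exposed), n₀ᵢ = cᵢ+dᵢ (unexposed), nᵢ = n₁ᵢ+n₀ᵢ.
Stratum 1 (Low): n₁ = 373, n₀ = 153, n = 526; a·n₀/n = 309·153/526 = 89.8802; c·n₁/n = 80·373/526 = 56.7300
Stratum 2 (Middle): n₁ = 325, n₀ = 178, n = 503; a·n₀/n = 103·178/503 = 36.4493; c·n₁/n = 19·325/503 = 12.2763
Stratum 3 (High): n₁ = 261, n₀ = 164, n = 425; a·n₀/n = 152·164/425 = 58.6541; c·n₁/n = 65·261/425 = 39.9176
RR_MH = (89.8802 + 36.4493 + 58.6541) / (56.7300 + 12.2763 + 39.9176) = 184.9836 / 108.9240 = 1.69828

1.698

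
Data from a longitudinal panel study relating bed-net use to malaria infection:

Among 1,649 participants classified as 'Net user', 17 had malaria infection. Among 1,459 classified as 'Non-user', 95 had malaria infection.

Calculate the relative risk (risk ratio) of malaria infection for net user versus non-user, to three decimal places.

0.158

From the description: a = 17, b = 1632, c = 95, d = 1364.
Risk in exposed = 17/1649 = 0.01031; risk in unexposed = 95/1459 = 0.06511.
RR = 0.01031 / 0.06511 = 0.15833
The risk is 84% lower among the exposed than among the unexposed.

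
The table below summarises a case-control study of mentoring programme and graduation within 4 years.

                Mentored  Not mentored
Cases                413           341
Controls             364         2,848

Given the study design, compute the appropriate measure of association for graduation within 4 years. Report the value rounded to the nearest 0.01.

9.48

Reading the table with exposure as columns: a = 413 (Mentored, case), b = 364 (Mentored, non-case), c = 341 (Not mentored, case), d = 2848.
This is a case-control study: participants were sampled on outcome status, so risks in the source population cannot be estimated directly — relative risk is not valid here. The odds ratio is the appropriate measure.
OR = (a·d)/(b·c) = (413 × 2848) / (364 × 341) = 1176224 / 124124 = 9.47620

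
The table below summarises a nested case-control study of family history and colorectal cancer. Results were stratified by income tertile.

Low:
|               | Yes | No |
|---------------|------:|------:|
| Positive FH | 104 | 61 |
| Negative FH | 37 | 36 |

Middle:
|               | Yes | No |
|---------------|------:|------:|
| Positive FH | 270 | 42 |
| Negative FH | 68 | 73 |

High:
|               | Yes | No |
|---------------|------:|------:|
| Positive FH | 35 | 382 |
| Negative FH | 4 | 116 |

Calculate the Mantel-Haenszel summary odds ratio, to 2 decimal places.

OR_MH = Σ(aᵢdᵢ/nᵢ) / Σ(bᵢcᵢ/nᵢ), where nᵢ is the stratum total.
Stratum 1 (Low): n = 238; a·d/n = 104·36/238 = 15.7311; b·c/n = 61·37/238 = 9.4832
Stratum 2 (Middle): n = 453; a·d/n = 270·73/453 = 43.5099; b·c/n = 42·68/453 = 6.3046
Stratum 3 (High): n = 537; a·d/n = 35·116/537 = 7.5605; b·c/n = 382·4/537 = 2.8454
OR_MH = (15.7311 + 43.5099 + 7.5605) / (9.4832 + 6.3046 + 2.8454) = 66.8015 / 18.6333 = 3.58507

3.59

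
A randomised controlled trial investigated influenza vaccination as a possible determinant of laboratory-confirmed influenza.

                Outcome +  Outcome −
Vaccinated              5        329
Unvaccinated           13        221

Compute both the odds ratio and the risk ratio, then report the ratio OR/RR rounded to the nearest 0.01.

Cells: a = 5, b = 329, c = 13, d = 221.
OR = (5·221)/(329·13) = 1105/4277 = 0.25836
Risk in exposed = 5/334 = 0.01497; risk in unexposed = 13/234 = 0.05556; RR = 0.26946
OR/RR = 0.25836 / 0.26946 = 0.95880
The outcome is rare in both groups, so OR ≈ RR (ratio near 1).

0.96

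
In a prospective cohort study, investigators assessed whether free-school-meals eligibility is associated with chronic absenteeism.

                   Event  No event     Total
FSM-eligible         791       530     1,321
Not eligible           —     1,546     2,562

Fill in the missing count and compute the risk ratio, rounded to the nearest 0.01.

1.51

The missing cell is in the unexposed row: 2562 − 1546 = 1016.
So a = 791, b = 530, c = 1016, d = 1546.
RR = [a/(a+b)] / [c/(c+d)] = (791/1321) / (1016/2562) = 0.59879/0.39657 = 1.50994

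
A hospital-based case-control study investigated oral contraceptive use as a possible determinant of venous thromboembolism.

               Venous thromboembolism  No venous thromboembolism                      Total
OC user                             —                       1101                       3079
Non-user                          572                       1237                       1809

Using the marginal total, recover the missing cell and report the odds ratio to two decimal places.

3.89

The missing cell is in the exposed row: 3079 − 1101 = 1978.
So a = 1978, b = 1101, c = 572, d = 1237.
OR = (a·d)/(b·c) = (1978 × 1237) / (1101 × 572) = 2446786 / 629772 = 3.88519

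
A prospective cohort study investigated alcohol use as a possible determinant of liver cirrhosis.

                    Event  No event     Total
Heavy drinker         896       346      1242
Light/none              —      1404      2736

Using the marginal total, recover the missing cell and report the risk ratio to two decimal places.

The missing cell is in the unexposed row: 2736 − 1404 = 1332.
So a = 896, b = 346, c = 1332, d = 1404.
RR = [a/(a+b)] / [c/(c+d)] = (896/1242) / (1332/2736) = 0.72142/0.48684 = 1.48183

1.48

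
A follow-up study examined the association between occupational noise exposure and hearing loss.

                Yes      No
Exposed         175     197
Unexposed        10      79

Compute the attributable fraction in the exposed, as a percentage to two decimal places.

76.12

Cells: a = 175, b = 197, c = 10, d = 79.
Risk in exposed = 175/372 = 0.47043; risk in unexposed = 10/89 = 0.11236.
RR = 0.47043/0.11236 = 4.18683
AR% = (RR − 1)/RR × 100 = (4.18683 − 1)/4.18683 × 100 = 76.1156%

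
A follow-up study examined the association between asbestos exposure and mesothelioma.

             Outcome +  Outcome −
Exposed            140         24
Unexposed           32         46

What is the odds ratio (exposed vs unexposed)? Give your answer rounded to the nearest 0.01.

Cells: a = 140, b = 24, c = 32, d = 46.
OR = (a·d)/(b·c) = (140 × 46) / (24 × 32) = 6440 / 768 = 8.38542
The odds of mesothelioma are about 8.39 times as high in the exposed group.

8.39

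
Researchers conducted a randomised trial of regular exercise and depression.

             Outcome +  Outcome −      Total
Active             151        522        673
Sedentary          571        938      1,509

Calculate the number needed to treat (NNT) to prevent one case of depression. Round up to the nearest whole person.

7

Risk in treated group = 151/673 = 0.22437; risk in control = 571/1509 = 0.37840.
Absolute risk reduction = 0.37840 − 0.22437 = 0.15403
NNT = 1 / ARR = 1 / 0.15403 = 6.492 → round up → 7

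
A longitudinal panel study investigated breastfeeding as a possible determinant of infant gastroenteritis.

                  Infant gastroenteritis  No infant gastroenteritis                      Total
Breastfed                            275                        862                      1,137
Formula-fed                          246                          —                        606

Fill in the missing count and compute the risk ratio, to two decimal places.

The missing cell is in the unexposed row: 606 − 246 = 360.
So a = 275, b = 862, c = 246, d = 360.
RR = [a/(a+b)] / [c/(c+d)] = (275/1137) / (246/606) = 0.24186/0.40594 = 0.59581

0.60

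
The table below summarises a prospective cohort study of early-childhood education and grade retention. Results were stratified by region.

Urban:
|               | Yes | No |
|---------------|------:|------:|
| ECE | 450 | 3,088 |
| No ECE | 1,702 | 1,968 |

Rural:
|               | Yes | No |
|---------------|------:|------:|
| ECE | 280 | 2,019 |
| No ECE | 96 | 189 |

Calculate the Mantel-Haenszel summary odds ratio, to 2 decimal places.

0.18

OR_MH = Σ(aᵢdᵢ/nᵢ) / Σ(bᵢcᵢ/nᵢ), where nᵢ is the stratum total.
Stratum 1 (Urban): n = 7208; a·d/n = 450·1968/7208 = 122.8635; b·c/n = 3088·1702/7208 = 729.1587
Stratum 2 (Rural): n = 2584; a·d/n = 280·189/2584 = 20.4799; b·c/n = 2019·96/2584 = 75.0093
OR_MH = (122.8635 + 20.4799) / (729.1587 + 75.0093) = 143.3434 / 804.1680 = 0.17825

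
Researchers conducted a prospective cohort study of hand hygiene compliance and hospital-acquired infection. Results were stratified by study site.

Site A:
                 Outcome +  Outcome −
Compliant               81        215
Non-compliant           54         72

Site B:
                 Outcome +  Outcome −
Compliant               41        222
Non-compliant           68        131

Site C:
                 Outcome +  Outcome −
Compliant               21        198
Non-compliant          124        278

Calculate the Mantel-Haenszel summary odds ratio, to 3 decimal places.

OR_MH = Σ(aᵢdᵢ/nᵢ) / Σ(bᵢcᵢ/nᵢ), where nᵢ is the stratum total.
Stratum 1 (Site A): n = 422; a·d/n = 81·72/422 = 13.8199; b·c/n = 215·54/422 = 27.5118
Stratum 2 (Site B): n = 462; a·d/n = 41·131/462 = 11.6255; b·c/n = 222·68/462 = 32.6753
Stratum 3 (Site C): n = 621; a·d/n = 21·278/621 = 9.4010; b·c/n = 198·124/621 = 39.5362
OR_MH = (13.8199 + 11.6255 + 9.4010) / (27.5118 + 32.6753 + 39.5362) = 34.8464 / 99.7234 = 0.34943

0.349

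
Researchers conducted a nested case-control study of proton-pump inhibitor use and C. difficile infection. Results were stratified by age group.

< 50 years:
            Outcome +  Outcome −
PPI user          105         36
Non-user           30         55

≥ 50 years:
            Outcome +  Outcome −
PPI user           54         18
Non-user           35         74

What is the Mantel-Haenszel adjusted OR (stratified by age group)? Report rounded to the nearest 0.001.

5.767

OR_MH = Σ(aᵢdᵢ/nᵢ) / Σ(bᵢcᵢ/nᵢ), where nᵢ is the stratum total.
Stratum 1 (< 50 years): n = 226; a·d/n = 105·55/226 = 25.5531; b·c/n = 36·30/226 = 4.7788
Stratum 2 (≥ 50 years): n = 181; a·d/n = 54·74/181 = 22.0773; b·c/n = 18·35/181 = 3.4807
OR_MH = (25.5531 + 22.0773) / (4.7788 + 3.4807) = 47.6304 / 8.2594 = 5.76680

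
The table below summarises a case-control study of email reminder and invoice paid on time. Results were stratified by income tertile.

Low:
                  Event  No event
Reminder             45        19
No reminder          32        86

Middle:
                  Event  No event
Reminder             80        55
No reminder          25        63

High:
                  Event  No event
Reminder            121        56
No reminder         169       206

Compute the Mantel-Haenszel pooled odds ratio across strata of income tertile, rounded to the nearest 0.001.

3.340

OR_MH = Σ(aᵢdᵢ/nᵢ) / Σ(bᵢcᵢ/nᵢ), where nᵢ is the stratum total.
Stratum 1 (Low): n = 182; a·d/n = 45·86/182 = 21.2637; b·c/n = 19·32/182 = 3.3407
Stratum 2 (Middle): n = 223; a·d/n = 80·63/223 = 22.6009; b·c/n = 55·25/223 = 6.1659
Stratum 3 (High): n = 552; a·d/n = 121·206/552 = 45.1558; b·c/n = 56·169/552 = 17.1449
OR_MH = (21.2637 + 22.6009 + 45.1558) / (3.3407 + 6.1659 + 17.1449) = 89.0204 / 26.6515 = 3.34017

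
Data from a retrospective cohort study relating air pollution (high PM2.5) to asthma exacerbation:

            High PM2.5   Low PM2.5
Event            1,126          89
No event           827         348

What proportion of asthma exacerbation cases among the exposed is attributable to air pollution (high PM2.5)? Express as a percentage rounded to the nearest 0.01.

Reading the table with exposure as columns: a = 1126 (High PM2.5, case), b = 827 (High PM2.5, non-case), c = 89 (Low PM2.5, case), d = 348.
Risk in exposed = 1126/1953 = 0.57655; risk in unexposed = 89/437 = 0.20366.
RR = 0.57655/0.20366 = 2.83092
AR% = (RR − 1)/RR × 100 = (2.83092 − 1)/2.83092 × 100 = 64.6758%

64.68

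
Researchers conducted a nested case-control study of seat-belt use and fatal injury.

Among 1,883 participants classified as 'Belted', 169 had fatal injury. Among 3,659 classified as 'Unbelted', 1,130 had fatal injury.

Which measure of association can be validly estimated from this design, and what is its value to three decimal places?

From the description: a = 169, b = 1714, c = 1130, d = 2529.
This is a nested case-control study: participants were sampled on outcome status, so risks in the source population cannot be estimated directly — relative risk is not valid here. The odds ratio is the appropriate measure.
OR = (a·d)/(b·c) = (169 × 2529) / (1714 × 1130) = 427401 / 1936820 = 0.22067

0.221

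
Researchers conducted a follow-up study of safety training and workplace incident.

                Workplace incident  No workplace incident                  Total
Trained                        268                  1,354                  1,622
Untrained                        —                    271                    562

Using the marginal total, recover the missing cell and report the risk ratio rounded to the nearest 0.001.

The missing cell is in the unexposed row: 562 − 271 = 291.
So a = 268, b = 1354, c = 291, d = 271.
RR = [a/(a+b)] / [c/(c+d)] = (268/1622) / (291/562) = 0.16523/0.51779 = 0.31910

0.319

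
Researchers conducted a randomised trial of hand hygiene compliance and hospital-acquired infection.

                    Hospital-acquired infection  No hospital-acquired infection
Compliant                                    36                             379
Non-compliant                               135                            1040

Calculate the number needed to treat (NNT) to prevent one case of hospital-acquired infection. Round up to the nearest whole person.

Risk in treated group = 36/415 = 0.08675; risk in control = 135/1175 = 0.11489.
Absolute risk reduction = 0.11489 − 0.08675 = 0.02815
NNT = 1 / ARR = 1 / 0.02815 = 35.528 → round up → 36

36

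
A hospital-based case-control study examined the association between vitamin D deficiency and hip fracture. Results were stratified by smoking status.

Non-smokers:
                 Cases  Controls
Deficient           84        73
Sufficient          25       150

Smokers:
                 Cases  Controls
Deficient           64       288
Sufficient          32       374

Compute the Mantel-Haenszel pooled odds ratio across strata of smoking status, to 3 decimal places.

OR_MH = Σ(aᵢdᵢ/nᵢ) / Σ(bᵢcᵢ/nᵢ), where nᵢ is the stratum total.
Stratum 1 (Non-smokers): n = 332; a·d/n = 84·150/332 = 37.9518; b·c/n = 73·25/332 = 5.4970
Stratum 2 (Smokers): n = 758; a·d/n = 64·374/758 = 31.5778; b·c/n = 288·32/758 = 12.1583
OR_MH = (37.9518 + 31.5778) / (5.4970 + 12.1583) = 69.5296 / 17.6553 = 3.93817

3.938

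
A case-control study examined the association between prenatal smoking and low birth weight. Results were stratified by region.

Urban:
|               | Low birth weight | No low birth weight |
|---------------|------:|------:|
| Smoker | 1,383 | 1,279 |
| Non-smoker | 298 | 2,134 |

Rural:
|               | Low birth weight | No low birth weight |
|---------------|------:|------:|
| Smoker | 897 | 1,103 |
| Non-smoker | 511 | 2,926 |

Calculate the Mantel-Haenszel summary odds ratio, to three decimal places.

OR_MH = Σ(aᵢdᵢ/nᵢ) / Σ(bᵢcᵢ/nᵢ), where nᵢ is the stratum total.
Stratum 1 (Urban): n = 5094; a·d/n = 1383·2134/5094 = 579.3722; b·c/n = 1279·298/5094 = 74.8218
Stratum 2 (Rural): n = 5437; a·d/n = 897·2926/5437 = 482.7335; b·c/n = 1103·511/5437 = 103.6662
OR_MH = (579.3722 + 482.7335) / (74.8218 + 103.6662) = 1062.1057 / 178.4879 = 5.95057

5.951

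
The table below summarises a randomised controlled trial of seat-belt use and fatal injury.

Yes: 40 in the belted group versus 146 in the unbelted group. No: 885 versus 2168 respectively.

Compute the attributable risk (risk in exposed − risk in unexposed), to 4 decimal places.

-0.0199

From the description: a = 40, b = 885, c = 146, d = 2168.
Risk in exposed = 40/925 = 0.043243; risk in unexposed = 146/2314 = 0.063094.
Risk difference = 0.043243 − 0.063094 = -0.019851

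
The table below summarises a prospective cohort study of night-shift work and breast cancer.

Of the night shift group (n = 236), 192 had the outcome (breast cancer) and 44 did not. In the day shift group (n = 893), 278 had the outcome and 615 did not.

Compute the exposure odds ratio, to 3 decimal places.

From the description: a = 192, b = 44, c = 278, d = 615.
OR = (a·d)/(b·c) = (192 × 615) / (44 × 278) = 118080 / 12232 = 9.65337
The odds of breast cancer are about 9.65 times as high in the night shift group.

9.653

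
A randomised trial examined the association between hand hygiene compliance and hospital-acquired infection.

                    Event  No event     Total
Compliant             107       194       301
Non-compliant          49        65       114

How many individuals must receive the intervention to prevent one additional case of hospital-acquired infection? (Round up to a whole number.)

Risk in treated group = 107/301 = 0.35548; risk in control = 49/114 = 0.42982.
Absolute risk reduction = 0.42982 − 0.35548 = 0.07434
NNT = 1 / ARR = 1 / 0.07434 = 13.451 → round up → 14

14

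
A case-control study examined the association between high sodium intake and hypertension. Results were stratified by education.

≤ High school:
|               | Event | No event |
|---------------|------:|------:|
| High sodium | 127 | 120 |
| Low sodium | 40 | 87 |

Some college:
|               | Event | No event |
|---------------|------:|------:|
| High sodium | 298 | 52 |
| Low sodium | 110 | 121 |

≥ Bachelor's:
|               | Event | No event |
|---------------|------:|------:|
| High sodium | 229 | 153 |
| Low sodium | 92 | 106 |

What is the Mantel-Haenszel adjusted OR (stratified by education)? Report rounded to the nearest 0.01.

OR_MH = Σ(aᵢdᵢ/nᵢ) / Σ(bᵢcᵢ/nᵢ), where nᵢ is the stratum total.
Stratum 1 (≤ High school): n = 374; a·d/n = 127·87/374 = 29.5428; b·c/n = 120·40/374 = 12.8342
Stratum 2 (Some college): n = 581; a·d/n = 298·121/581 = 62.0620; b·c/n = 52·110/581 = 9.8451
Stratum 3 (≥ Bachelor's): n = 580; a·d/n = 229·106/580 = 41.8517; b·c/n = 153·92/580 = 24.2690
OR_MH = (29.5428 + 62.0620 + 41.8517) / (12.8342 + 9.8451 + 24.2690) = 133.4565 / 46.9483 = 2.84263

2.84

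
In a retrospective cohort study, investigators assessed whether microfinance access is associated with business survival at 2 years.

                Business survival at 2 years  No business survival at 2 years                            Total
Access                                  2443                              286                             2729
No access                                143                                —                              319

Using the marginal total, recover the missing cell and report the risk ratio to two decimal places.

2.00

The missing cell is in the unexposed row: 319 − 143 = 176.
So a = 2443, b = 286, c = 143, d = 176.
RR = [a/(a+b)] / [c/(c+d)] = (2443/2729) / (143/319) = 0.89520/0.44828 = 1.99698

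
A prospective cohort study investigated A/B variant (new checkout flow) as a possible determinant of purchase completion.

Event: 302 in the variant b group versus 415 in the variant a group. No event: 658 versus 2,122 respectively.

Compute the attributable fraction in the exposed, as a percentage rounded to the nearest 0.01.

From the description: a = 302, b = 658, c = 415, d = 2122.
Risk in exposed = 302/960 = 0.31458; risk in unexposed = 415/2537 = 0.16358.
RR = 0.31458/0.16358 = 1.92313
AR% = (RR − 1)/RR × 100 = (1.92313 − 1)/1.92313 × 100 = 48.0014%

48.00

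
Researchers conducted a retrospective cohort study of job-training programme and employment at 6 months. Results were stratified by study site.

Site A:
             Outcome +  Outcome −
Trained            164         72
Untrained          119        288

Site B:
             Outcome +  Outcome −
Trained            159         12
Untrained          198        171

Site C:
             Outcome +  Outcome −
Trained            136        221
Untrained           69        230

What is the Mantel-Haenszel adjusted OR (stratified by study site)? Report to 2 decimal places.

OR_MH = Σ(aᵢdᵢ/nᵢ) / Σ(bᵢcᵢ/nᵢ), where nᵢ is the stratum total.
Stratum 1 (Site A): n = 643; a·d/n = 164·288/643 = 73.4557; b·c/n = 72·119/643 = 13.3250
Stratum 2 (Site B): n = 540; a·d/n = 159·171/540 = 50.3500; b·c/n = 12·198/540 = 4.4000
Stratum 3 (Site C): n = 656; a·d/n = 136·230/656 = 47.6829; b·c/n = 221·69/656 = 23.2454
OR_MH = (73.4557 + 50.3500 + 47.6829) / (13.3250 + 4.4000 + 23.2454) = 171.4886 / 40.9705 = 4.18566

4.19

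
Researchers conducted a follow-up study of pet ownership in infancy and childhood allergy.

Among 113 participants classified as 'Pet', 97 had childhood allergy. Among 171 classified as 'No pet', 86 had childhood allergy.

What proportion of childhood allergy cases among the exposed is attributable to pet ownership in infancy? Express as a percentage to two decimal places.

From the description: a = 97, b = 16, c = 86, d = 85.
Risk in exposed = 97/113 = 0.85841; risk in unexposed = 86/171 = 0.50292.
RR = 0.85841/0.50292 = 1.70683
AR% = (RR − 1)/RR × 100 = (1.70683 − 1)/1.70683 × 100 = 41.4119%

41.41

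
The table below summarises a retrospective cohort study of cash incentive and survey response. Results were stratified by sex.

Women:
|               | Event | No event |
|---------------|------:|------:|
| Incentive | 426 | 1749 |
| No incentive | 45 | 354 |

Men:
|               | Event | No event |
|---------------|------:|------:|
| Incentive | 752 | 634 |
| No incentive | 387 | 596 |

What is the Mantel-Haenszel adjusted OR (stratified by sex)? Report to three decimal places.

1.847

OR_MH = Σ(aᵢdᵢ/nᵢ) / Σ(bᵢcᵢ/nᵢ), where nᵢ is the stratum total.
Stratum 1 (Women): n = 2574; a·d/n = 426·354/2574 = 58.5874; b·c/n = 1749·45/2574 = 30.5769
Stratum 2 (Men): n = 2369; a·d/n = 752·596/2369 = 189.1904; b·c/n = 634·387/2369 = 103.5703
OR_MH = (58.5874 + 189.1904) / (30.5769 + 103.5703) = 247.7778 / 134.1472 = 1.84706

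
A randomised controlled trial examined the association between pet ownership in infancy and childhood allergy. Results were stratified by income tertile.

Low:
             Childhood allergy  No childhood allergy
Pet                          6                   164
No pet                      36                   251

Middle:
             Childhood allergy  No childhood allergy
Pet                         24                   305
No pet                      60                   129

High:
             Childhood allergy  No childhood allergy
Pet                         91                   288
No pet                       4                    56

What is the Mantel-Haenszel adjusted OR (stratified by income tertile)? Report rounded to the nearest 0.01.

0.41

OR_MH = Σ(aᵢdᵢ/nᵢ) / Σ(bᵢcᵢ/nᵢ), where nᵢ is the stratum total.
Stratum 1 (Low): n = 457; a·d/n = 6·251/457 = 3.2954; b·c/n = 164·36/457 = 12.9190
Stratum 2 (Middle): n = 518; a·d/n = 24·129/518 = 5.9768; b·c/n = 305·60/518 = 35.3282
Stratum 3 (High): n = 439; a·d/n = 91·56/439 = 11.6082; b·c/n = 288·4/439 = 2.6241
OR_MH = (3.2954 + 5.9768 + 11.6082) / (12.9190 + 35.3282 + 2.6241) = 20.8804 / 50.8714 = 0.41046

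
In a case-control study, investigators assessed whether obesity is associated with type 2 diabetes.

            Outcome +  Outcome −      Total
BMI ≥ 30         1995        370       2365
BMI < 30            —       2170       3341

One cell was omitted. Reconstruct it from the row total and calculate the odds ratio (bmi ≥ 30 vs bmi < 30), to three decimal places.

9.992

The missing cell is in the unexposed row: 3341 − 2170 = 1171.
So a = 1995, b = 370, c = 1171, d = 2170.
OR = (a·d)/(b·c) = (1995 × 2170) / (370 × 1171) = 4329150 / 433270 = 9.99181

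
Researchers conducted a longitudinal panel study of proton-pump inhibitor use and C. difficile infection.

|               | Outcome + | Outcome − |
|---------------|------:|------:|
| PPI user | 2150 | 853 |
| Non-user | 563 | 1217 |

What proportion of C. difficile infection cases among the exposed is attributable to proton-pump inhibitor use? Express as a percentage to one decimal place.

55.8

Cells: a = 2150, b = 853, c = 563, d = 1217.
Risk in exposed = 2150/3003 = 0.71595; risk in unexposed = 563/1780 = 0.31629.
RR = 0.71595/0.31629 = 2.26357
AR% = (RR − 1)/RR × 100 = (2.26357 − 1)/2.26357 × 100 = 55.8221%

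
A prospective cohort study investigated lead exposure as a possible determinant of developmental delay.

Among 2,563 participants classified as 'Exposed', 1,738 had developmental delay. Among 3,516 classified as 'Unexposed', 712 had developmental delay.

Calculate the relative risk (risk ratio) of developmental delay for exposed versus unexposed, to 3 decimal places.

3.349

From the description: a = 1738, b = 825, c = 712, d = 2804.
Risk in exposed = 1738/2563 = 0.67811; risk in unexposed = 712/3516 = 0.20250.
RR = 0.67811 / 0.20250 = 3.34865
The risk among the exposed is 3.35 times that among the unexposed.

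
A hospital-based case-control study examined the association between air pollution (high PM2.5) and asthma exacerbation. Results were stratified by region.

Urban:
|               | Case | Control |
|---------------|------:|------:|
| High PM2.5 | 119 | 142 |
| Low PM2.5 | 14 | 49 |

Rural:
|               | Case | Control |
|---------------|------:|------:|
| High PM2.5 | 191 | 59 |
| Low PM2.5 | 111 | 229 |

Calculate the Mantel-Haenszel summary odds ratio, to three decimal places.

OR_MH = Σ(aᵢdᵢ/nᵢ) / Σ(bᵢcᵢ/nᵢ), where nᵢ is the stratum total.
Stratum 1 (Urban): n = 324; a·d/n = 119·49/324 = 17.9969; b·c/n = 142·14/324 = 6.1358
Stratum 2 (Rural): n = 590; a·d/n = 191·229/590 = 74.1339; b·c/n = 59·111/590 = 11.1000
OR_MH = (17.9969 + 74.1339) / (6.1358 + 11.1000) = 92.1308 / 17.2358 = 5.34532

5.345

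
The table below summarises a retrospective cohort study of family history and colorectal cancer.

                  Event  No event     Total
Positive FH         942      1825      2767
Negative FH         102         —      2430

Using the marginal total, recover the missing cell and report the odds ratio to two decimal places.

The missing cell is in the unexposed row: 2430 − 102 = 2328.
So a = 942, b = 1825, c = 102, d = 2328.
OR = (a·d)/(b·c) = (942 × 2328) / (1825 × 102) = 2192976 / 186150 = 11.78069

11.78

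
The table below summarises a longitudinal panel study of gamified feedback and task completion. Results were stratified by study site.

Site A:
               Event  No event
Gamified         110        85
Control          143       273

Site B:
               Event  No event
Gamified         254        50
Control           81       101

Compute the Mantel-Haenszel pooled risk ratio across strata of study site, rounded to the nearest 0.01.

RR_MH = Σ(aᵢ·n₀ᵢ/nᵢ) / Σ(cᵢ·n₁ᵢ/nᵢ), with n₁ᵢ = aᵢ+bᵢ (exposed), n₀ᵢ = cᵢ+dᵢ (unexposed), nᵢ = n₁ᵢ+n₀ᵢ.
Stratum 1 (Site A): n₁ = 195, n₀ = 416, n = 611; a·n₀/n = 110·416/611 = 74.8936; c·n₁/n = 143·195/611 = 45.6383
Stratum 2 (Site B): n₁ = 304, n₀ = 182, n = 486; a·n₀/n = 254·182/486 = 95.1193; c·n₁/n = 81·304/486 = 50.6667
RR_MH = (74.8936 + 95.1193) / (45.6383 + 50.6667) = 170.0130 / 96.3050 = 1.76536

1.77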